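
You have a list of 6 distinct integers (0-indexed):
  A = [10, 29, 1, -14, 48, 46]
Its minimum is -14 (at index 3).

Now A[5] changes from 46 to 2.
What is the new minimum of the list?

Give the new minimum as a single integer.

Answer: -14

Derivation:
Old min = -14 (at index 3)
Change: A[5] 46 -> 2
Changed element was NOT the old min.
  New min = min(old_min, new_val) = min(-14, 2) = -14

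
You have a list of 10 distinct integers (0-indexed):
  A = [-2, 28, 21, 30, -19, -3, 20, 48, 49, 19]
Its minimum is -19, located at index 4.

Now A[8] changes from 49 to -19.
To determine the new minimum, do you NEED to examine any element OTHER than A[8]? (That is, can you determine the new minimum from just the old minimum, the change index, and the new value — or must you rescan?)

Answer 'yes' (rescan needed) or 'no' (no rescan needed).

Answer: no

Derivation:
Old min = -19 at index 4
Change at index 8: 49 -> -19
Index 8 was NOT the min. New min = min(-19, -19). No rescan of other elements needed.
Needs rescan: no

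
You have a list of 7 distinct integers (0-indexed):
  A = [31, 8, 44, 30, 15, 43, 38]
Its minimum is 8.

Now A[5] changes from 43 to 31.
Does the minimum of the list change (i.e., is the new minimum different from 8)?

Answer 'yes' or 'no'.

Answer: no

Derivation:
Old min = 8
Change: A[5] 43 -> 31
Changed element was NOT the min; min changes only if 31 < 8.
New min = 8; changed? no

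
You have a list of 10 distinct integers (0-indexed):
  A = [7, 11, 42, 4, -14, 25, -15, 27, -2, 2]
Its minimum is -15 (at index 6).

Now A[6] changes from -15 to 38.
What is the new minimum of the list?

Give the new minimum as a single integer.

Answer: -14

Derivation:
Old min = -15 (at index 6)
Change: A[6] -15 -> 38
Changed element WAS the min. Need to check: is 38 still <= all others?
  Min of remaining elements: -14
  New min = min(38, -14) = -14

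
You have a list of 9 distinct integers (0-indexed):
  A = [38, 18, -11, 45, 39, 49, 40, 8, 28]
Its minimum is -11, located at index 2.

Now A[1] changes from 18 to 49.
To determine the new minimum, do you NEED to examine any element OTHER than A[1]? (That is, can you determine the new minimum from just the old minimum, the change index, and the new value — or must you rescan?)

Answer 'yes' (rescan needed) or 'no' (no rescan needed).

Answer: no

Derivation:
Old min = -11 at index 2
Change at index 1: 18 -> 49
Index 1 was NOT the min. New min = min(-11, 49). No rescan of other elements needed.
Needs rescan: no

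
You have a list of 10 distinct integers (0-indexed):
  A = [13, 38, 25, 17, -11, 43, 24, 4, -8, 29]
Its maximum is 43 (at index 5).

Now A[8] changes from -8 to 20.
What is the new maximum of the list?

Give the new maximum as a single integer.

Old max = 43 (at index 5)
Change: A[8] -8 -> 20
Changed element was NOT the old max.
  New max = max(old_max, new_val) = max(43, 20) = 43

Answer: 43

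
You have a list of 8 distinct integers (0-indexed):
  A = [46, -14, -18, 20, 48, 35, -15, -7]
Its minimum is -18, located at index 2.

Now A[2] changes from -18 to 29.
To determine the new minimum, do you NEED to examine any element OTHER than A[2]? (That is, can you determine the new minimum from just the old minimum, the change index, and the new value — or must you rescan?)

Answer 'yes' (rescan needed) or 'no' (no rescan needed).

Old min = -18 at index 2
Change at index 2: -18 -> 29
Index 2 WAS the min and new value 29 > old min -18. Must rescan other elements to find the new min.
Needs rescan: yes

Answer: yes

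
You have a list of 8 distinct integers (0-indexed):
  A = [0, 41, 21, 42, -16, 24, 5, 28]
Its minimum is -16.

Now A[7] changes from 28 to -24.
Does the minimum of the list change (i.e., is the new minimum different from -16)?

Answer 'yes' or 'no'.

Old min = -16
Change: A[7] 28 -> -24
Changed element was NOT the min; min changes only if -24 < -16.
New min = -24; changed? yes

Answer: yes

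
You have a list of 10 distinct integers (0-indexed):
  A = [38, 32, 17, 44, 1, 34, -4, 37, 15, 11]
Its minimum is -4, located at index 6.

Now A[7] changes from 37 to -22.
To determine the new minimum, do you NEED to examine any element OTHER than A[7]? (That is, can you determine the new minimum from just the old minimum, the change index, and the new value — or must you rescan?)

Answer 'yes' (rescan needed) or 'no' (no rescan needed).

Answer: no

Derivation:
Old min = -4 at index 6
Change at index 7: 37 -> -22
Index 7 was NOT the min. New min = min(-4, -22). No rescan of other elements needed.
Needs rescan: no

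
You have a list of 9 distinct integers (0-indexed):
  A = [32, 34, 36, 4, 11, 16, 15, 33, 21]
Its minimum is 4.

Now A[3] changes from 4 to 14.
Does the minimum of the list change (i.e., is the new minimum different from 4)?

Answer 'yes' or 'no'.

Answer: yes

Derivation:
Old min = 4
Change: A[3] 4 -> 14
Changed element was the min; new min must be rechecked.
New min = 11; changed? yes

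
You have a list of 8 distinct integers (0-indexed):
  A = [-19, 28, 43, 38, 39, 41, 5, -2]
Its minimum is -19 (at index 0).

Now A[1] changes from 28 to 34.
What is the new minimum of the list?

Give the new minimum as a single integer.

Answer: -19

Derivation:
Old min = -19 (at index 0)
Change: A[1] 28 -> 34
Changed element was NOT the old min.
  New min = min(old_min, new_val) = min(-19, 34) = -19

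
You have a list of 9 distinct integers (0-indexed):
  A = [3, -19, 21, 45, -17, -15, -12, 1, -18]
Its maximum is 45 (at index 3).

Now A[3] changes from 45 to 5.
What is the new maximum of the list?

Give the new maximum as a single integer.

Old max = 45 (at index 3)
Change: A[3] 45 -> 5
Changed element WAS the max -> may need rescan.
  Max of remaining elements: 21
  New max = max(5, 21) = 21

Answer: 21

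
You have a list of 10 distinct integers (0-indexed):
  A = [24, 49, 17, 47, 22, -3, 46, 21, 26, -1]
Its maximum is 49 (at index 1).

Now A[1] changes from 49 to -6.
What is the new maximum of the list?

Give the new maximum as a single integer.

Old max = 49 (at index 1)
Change: A[1] 49 -> -6
Changed element WAS the max -> may need rescan.
  Max of remaining elements: 47
  New max = max(-6, 47) = 47

Answer: 47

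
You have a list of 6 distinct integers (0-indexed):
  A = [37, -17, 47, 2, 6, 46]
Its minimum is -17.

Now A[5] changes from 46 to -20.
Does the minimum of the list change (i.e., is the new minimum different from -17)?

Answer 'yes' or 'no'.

Old min = -17
Change: A[5] 46 -> -20
Changed element was NOT the min; min changes only if -20 < -17.
New min = -20; changed? yes

Answer: yes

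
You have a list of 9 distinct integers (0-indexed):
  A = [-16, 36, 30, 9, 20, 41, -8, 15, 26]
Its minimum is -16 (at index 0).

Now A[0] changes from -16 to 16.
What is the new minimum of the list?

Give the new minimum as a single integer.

Old min = -16 (at index 0)
Change: A[0] -16 -> 16
Changed element WAS the min. Need to check: is 16 still <= all others?
  Min of remaining elements: -8
  New min = min(16, -8) = -8

Answer: -8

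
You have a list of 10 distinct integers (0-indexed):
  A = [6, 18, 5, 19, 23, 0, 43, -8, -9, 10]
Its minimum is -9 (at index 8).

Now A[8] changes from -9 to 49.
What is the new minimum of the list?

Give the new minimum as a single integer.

Answer: -8

Derivation:
Old min = -9 (at index 8)
Change: A[8] -9 -> 49
Changed element WAS the min. Need to check: is 49 still <= all others?
  Min of remaining elements: -8
  New min = min(49, -8) = -8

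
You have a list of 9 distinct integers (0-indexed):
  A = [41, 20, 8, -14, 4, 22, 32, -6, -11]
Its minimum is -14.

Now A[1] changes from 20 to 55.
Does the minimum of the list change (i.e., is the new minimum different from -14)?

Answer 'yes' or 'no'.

Answer: no

Derivation:
Old min = -14
Change: A[1] 20 -> 55
Changed element was NOT the min; min changes only if 55 < -14.
New min = -14; changed? no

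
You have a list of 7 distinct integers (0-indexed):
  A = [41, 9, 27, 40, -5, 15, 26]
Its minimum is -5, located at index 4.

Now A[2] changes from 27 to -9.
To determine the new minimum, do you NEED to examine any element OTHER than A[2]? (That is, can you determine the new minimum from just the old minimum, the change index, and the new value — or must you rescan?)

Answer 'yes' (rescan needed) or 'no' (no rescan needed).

Old min = -5 at index 4
Change at index 2: 27 -> -9
Index 2 was NOT the min. New min = min(-5, -9). No rescan of other elements needed.
Needs rescan: no

Answer: no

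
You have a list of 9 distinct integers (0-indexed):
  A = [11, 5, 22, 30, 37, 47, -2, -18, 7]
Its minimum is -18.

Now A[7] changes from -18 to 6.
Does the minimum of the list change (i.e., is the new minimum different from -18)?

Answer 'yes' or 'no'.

Answer: yes

Derivation:
Old min = -18
Change: A[7] -18 -> 6
Changed element was the min; new min must be rechecked.
New min = -2; changed? yes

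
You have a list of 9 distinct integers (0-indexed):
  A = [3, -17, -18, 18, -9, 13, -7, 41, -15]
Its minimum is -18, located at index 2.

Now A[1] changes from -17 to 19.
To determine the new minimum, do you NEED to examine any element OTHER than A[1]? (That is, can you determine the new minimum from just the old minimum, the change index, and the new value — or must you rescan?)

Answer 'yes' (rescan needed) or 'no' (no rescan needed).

Old min = -18 at index 2
Change at index 1: -17 -> 19
Index 1 was NOT the min. New min = min(-18, 19). No rescan of other elements needed.
Needs rescan: no

Answer: no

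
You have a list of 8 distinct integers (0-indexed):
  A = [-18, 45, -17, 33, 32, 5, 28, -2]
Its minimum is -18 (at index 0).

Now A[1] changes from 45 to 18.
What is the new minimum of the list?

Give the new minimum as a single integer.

Old min = -18 (at index 0)
Change: A[1] 45 -> 18
Changed element was NOT the old min.
  New min = min(old_min, new_val) = min(-18, 18) = -18

Answer: -18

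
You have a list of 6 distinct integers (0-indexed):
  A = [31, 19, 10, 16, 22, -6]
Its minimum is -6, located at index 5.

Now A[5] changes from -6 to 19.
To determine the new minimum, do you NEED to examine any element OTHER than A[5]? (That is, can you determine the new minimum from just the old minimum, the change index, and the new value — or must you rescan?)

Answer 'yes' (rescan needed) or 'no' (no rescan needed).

Old min = -6 at index 5
Change at index 5: -6 -> 19
Index 5 WAS the min and new value 19 > old min -6. Must rescan other elements to find the new min.
Needs rescan: yes

Answer: yes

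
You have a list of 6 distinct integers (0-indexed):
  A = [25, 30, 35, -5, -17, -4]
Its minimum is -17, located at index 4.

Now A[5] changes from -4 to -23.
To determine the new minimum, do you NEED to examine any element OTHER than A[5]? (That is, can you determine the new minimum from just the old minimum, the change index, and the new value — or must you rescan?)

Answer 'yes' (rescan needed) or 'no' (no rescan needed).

Answer: no

Derivation:
Old min = -17 at index 4
Change at index 5: -4 -> -23
Index 5 was NOT the min. New min = min(-17, -23). No rescan of other elements needed.
Needs rescan: no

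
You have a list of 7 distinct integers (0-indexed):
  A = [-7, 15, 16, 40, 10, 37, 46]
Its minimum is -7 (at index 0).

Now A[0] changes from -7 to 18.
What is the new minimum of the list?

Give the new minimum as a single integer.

Old min = -7 (at index 0)
Change: A[0] -7 -> 18
Changed element WAS the min. Need to check: is 18 still <= all others?
  Min of remaining elements: 10
  New min = min(18, 10) = 10

Answer: 10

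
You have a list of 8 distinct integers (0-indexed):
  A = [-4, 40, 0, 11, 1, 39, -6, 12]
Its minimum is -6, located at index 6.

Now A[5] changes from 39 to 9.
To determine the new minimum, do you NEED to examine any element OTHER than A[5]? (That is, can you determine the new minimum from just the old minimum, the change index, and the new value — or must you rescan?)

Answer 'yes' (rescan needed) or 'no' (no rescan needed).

Answer: no

Derivation:
Old min = -6 at index 6
Change at index 5: 39 -> 9
Index 5 was NOT the min. New min = min(-6, 9). No rescan of other elements needed.
Needs rescan: no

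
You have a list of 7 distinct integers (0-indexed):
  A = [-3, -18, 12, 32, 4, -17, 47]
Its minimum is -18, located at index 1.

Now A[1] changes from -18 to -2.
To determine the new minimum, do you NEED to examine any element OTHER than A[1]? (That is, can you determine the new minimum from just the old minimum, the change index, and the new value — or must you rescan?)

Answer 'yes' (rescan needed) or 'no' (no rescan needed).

Old min = -18 at index 1
Change at index 1: -18 -> -2
Index 1 WAS the min and new value -2 > old min -18. Must rescan other elements to find the new min.
Needs rescan: yes

Answer: yes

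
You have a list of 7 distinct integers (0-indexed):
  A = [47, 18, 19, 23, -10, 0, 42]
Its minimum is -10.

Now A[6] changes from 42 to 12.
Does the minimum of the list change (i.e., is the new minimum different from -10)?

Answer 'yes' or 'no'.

Answer: no

Derivation:
Old min = -10
Change: A[6] 42 -> 12
Changed element was NOT the min; min changes only if 12 < -10.
New min = -10; changed? no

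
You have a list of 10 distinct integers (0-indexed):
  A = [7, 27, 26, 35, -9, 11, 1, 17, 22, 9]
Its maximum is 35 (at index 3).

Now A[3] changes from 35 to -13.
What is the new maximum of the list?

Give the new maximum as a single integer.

Answer: 27

Derivation:
Old max = 35 (at index 3)
Change: A[3] 35 -> -13
Changed element WAS the max -> may need rescan.
  Max of remaining elements: 27
  New max = max(-13, 27) = 27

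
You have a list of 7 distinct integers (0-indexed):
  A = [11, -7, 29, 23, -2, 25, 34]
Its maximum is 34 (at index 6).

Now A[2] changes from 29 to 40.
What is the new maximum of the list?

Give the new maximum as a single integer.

Answer: 40

Derivation:
Old max = 34 (at index 6)
Change: A[2] 29 -> 40
Changed element was NOT the old max.
  New max = max(old_max, new_val) = max(34, 40) = 40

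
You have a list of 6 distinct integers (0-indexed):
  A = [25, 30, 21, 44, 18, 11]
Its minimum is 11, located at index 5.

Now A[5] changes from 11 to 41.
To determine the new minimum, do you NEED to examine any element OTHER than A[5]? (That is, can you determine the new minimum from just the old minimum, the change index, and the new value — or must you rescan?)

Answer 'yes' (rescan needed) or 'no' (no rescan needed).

Answer: yes

Derivation:
Old min = 11 at index 5
Change at index 5: 11 -> 41
Index 5 WAS the min and new value 41 > old min 11. Must rescan other elements to find the new min.
Needs rescan: yes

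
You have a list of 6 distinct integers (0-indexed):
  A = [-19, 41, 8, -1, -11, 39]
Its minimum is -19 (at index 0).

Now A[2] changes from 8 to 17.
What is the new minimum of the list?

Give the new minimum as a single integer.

Answer: -19

Derivation:
Old min = -19 (at index 0)
Change: A[2] 8 -> 17
Changed element was NOT the old min.
  New min = min(old_min, new_val) = min(-19, 17) = -19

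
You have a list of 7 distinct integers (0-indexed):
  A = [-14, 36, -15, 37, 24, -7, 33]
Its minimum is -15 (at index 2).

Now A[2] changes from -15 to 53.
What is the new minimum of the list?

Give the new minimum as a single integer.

Old min = -15 (at index 2)
Change: A[2] -15 -> 53
Changed element WAS the min. Need to check: is 53 still <= all others?
  Min of remaining elements: -14
  New min = min(53, -14) = -14

Answer: -14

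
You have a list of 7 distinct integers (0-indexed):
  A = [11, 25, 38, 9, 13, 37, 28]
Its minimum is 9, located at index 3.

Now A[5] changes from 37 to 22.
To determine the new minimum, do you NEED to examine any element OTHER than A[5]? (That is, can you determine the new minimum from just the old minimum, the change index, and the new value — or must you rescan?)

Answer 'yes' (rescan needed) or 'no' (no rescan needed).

Old min = 9 at index 3
Change at index 5: 37 -> 22
Index 5 was NOT the min. New min = min(9, 22). No rescan of other elements needed.
Needs rescan: no

Answer: no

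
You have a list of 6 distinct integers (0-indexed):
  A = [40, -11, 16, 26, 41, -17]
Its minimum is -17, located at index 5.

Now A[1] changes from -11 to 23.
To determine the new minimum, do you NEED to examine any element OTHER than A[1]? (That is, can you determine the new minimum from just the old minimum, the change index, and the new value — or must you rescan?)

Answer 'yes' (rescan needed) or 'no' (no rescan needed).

Old min = -17 at index 5
Change at index 1: -11 -> 23
Index 1 was NOT the min. New min = min(-17, 23). No rescan of other elements needed.
Needs rescan: no

Answer: no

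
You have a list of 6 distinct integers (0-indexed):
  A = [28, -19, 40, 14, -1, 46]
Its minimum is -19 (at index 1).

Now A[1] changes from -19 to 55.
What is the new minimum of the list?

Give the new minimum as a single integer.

Answer: -1

Derivation:
Old min = -19 (at index 1)
Change: A[1] -19 -> 55
Changed element WAS the min. Need to check: is 55 still <= all others?
  Min of remaining elements: -1
  New min = min(55, -1) = -1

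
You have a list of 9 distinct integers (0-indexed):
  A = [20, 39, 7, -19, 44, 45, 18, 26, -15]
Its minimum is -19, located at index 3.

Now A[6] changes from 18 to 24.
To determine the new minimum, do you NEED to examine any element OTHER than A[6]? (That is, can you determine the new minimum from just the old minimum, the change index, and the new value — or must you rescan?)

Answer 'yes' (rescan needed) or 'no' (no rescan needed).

Answer: no

Derivation:
Old min = -19 at index 3
Change at index 6: 18 -> 24
Index 6 was NOT the min. New min = min(-19, 24). No rescan of other elements needed.
Needs rescan: no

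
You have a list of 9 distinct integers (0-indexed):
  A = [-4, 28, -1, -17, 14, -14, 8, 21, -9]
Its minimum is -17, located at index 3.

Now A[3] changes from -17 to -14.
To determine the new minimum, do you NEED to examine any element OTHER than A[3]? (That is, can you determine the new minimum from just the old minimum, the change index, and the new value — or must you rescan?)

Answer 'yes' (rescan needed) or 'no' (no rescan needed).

Answer: yes

Derivation:
Old min = -17 at index 3
Change at index 3: -17 -> -14
Index 3 WAS the min and new value -14 > old min -17. Must rescan other elements to find the new min.
Needs rescan: yes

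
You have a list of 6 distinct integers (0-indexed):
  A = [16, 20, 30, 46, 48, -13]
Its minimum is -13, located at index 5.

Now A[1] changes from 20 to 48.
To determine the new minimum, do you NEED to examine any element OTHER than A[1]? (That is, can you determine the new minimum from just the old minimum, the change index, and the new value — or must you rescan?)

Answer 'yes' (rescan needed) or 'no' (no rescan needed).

Answer: no

Derivation:
Old min = -13 at index 5
Change at index 1: 20 -> 48
Index 1 was NOT the min. New min = min(-13, 48). No rescan of other elements needed.
Needs rescan: no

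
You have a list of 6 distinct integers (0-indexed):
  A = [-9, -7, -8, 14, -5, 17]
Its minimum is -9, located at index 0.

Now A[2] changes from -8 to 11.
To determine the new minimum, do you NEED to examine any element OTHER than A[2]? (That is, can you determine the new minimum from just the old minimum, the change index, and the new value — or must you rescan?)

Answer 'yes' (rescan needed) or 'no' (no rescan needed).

Old min = -9 at index 0
Change at index 2: -8 -> 11
Index 2 was NOT the min. New min = min(-9, 11). No rescan of other elements needed.
Needs rescan: no

Answer: no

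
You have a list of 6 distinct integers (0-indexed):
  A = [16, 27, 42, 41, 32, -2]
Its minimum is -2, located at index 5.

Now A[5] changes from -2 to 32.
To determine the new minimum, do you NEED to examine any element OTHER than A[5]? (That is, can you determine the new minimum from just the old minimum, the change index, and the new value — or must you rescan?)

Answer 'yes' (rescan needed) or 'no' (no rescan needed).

Old min = -2 at index 5
Change at index 5: -2 -> 32
Index 5 WAS the min and new value 32 > old min -2. Must rescan other elements to find the new min.
Needs rescan: yes

Answer: yes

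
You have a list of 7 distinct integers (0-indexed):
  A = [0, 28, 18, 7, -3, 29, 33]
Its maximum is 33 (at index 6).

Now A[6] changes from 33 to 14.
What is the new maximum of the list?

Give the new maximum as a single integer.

Old max = 33 (at index 6)
Change: A[6] 33 -> 14
Changed element WAS the max -> may need rescan.
  Max of remaining elements: 29
  New max = max(14, 29) = 29

Answer: 29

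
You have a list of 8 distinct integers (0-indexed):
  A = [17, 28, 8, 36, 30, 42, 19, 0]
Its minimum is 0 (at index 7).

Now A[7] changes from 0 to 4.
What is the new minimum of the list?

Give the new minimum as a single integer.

Answer: 4

Derivation:
Old min = 0 (at index 7)
Change: A[7] 0 -> 4
Changed element WAS the min. Need to check: is 4 still <= all others?
  Min of remaining elements: 8
  New min = min(4, 8) = 4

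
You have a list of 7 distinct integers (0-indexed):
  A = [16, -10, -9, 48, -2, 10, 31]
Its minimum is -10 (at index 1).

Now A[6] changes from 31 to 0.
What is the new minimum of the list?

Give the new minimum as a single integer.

Old min = -10 (at index 1)
Change: A[6] 31 -> 0
Changed element was NOT the old min.
  New min = min(old_min, new_val) = min(-10, 0) = -10

Answer: -10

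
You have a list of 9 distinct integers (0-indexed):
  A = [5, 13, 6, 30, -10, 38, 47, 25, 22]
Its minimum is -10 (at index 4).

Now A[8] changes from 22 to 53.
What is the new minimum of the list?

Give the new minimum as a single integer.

Answer: -10

Derivation:
Old min = -10 (at index 4)
Change: A[8] 22 -> 53
Changed element was NOT the old min.
  New min = min(old_min, new_val) = min(-10, 53) = -10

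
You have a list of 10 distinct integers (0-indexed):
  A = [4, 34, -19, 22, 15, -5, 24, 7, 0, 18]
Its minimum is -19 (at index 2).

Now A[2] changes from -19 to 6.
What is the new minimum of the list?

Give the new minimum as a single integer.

Answer: -5

Derivation:
Old min = -19 (at index 2)
Change: A[2] -19 -> 6
Changed element WAS the min. Need to check: is 6 still <= all others?
  Min of remaining elements: -5
  New min = min(6, -5) = -5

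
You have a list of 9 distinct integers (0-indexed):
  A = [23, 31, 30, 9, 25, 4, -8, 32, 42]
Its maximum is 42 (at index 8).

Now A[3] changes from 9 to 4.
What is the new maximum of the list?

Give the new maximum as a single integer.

Answer: 42

Derivation:
Old max = 42 (at index 8)
Change: A[3] 9 -> 4
Changed element was NOT the old max.
  New max = max(old_max, new_val) = max(42, 4) = 42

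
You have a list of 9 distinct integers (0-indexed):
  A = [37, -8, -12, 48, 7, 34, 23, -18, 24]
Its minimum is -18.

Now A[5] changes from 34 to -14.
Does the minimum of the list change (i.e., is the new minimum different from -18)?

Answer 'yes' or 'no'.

Answer: no

Derivation:
Old min = -18
Change: A[5] 34 -> -14
Changed element was NOT the min; min changes only if -14 < -18.
New min = -18; changed? no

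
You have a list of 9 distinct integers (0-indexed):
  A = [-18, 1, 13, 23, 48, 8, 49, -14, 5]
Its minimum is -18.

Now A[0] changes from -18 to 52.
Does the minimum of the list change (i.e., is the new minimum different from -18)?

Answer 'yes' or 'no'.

Answer: yes

Derivation:
Old min = -18
Change: A[0] -18 -> 52
Changed element was the min; new min must be rechecked.
New min = -14; changed? yes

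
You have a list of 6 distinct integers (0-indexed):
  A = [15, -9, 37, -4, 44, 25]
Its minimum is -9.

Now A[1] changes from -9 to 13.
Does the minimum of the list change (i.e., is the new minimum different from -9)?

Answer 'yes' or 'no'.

Answer: yes

Derivation:
Old min = -9
Change: A[1] -9 -> 13
Changed element was the min; new min must be rechecked.
New min = -4; changed? yes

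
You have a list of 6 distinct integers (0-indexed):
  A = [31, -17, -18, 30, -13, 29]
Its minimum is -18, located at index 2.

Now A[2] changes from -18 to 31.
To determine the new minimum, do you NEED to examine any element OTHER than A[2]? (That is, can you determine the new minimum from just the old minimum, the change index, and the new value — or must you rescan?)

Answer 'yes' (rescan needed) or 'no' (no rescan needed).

Old min = -18 at index 2
Change at index 2: -18 -> 31
Index 2 WAS the min and new value 31 > old min -18. Must rescan other elements to find the new min.
Needs rescan: yes

Answer: yes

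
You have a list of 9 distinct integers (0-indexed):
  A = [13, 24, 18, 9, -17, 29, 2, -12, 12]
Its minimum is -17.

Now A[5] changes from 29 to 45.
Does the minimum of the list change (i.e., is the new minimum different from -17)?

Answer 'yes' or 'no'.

Old min = -17
Change: A[5] 29 -> 45
Changed element was NOT the min; min changes only if 45 < -17.
New min = -17; changed? no

Answer: no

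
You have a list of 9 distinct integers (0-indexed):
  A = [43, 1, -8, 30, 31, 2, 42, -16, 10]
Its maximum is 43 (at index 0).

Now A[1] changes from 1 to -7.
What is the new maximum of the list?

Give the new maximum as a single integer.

Answer: 43

Derivation:
Old max = 43 (at index 0)
Change: A[1] 1 -> -7
Changed element was NOT the old max.
  New max = max(old_max, new_val) = max(43, -7) = 43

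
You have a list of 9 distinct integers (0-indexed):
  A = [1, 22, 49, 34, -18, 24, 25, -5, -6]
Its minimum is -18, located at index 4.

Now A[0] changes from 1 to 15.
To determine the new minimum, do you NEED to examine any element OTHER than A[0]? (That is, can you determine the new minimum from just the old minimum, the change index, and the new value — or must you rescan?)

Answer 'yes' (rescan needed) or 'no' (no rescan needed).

Old min = -18 at index 4
Change at index 0: 1 -> 15
Index 0 was NOT the min. New min = min(-18, 15). No rescan of other elements needed.
Needs rescan: no

Answer: no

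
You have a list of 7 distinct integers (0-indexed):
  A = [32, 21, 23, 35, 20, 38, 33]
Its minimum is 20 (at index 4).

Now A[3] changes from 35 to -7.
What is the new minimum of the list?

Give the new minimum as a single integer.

Old min = 20 (at index 4)
Change: A[3] 35 -> -7
Changed element was NOT the old min.
  New min = min(old_min, new_val) = min(20, -7) = -7

Answer: -7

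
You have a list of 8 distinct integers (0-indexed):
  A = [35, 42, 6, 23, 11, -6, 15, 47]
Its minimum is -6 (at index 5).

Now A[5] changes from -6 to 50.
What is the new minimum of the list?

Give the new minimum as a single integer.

Answer: 6

Derivation:
Old min = -6 (at index 5)
Change: A[5] -6 -> 50
Changed element WAS the min. Need to check: is 50 still <= all others?
  Min of remaining elements: 6
  New min = min(50, 6) = 6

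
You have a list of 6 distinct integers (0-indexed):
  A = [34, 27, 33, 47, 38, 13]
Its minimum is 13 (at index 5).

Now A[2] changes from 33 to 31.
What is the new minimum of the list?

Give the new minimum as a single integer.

Old min = 13 (at index 5)
Change: A[2] 33 -> 31
Changed element was NOT the old min.
  New min = min(old_min, new_val) = min(13, 31) = 13

Answer: 13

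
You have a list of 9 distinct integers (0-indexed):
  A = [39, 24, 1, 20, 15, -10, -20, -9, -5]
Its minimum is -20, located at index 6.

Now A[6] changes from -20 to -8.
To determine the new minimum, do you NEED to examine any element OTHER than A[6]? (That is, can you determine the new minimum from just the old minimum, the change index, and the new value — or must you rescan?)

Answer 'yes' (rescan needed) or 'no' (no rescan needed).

Old min = -20 at index 6
Change at index 6: -20 -> -8
Index 6 WAS the min and new value -8 > old min -20. Must rescan other elements to find the new min.
Needs rescan: yes

Answer: yes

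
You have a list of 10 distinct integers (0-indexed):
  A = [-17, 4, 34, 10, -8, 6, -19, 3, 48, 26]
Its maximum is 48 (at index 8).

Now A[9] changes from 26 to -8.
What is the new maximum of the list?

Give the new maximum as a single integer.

Answer: 48

Derivation:
Old max = 48 (at index 8)
Change: A[9] 26 -> -8
Changed element was NOT the old max.
  New max = max(old_max, new_val) = max(48, -8) = 48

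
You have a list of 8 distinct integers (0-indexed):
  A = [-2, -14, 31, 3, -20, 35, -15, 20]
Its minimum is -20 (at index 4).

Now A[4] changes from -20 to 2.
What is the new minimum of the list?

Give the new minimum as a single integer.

Answer: -15

Derivation:
Old min = -20 (at index 4)
Change: A[4] -20 -> 2
Changed element WAS the min. Need to check: is 2 still <= all others?
  Min of remaining elements: -15
  New min = min(2, -15) = -15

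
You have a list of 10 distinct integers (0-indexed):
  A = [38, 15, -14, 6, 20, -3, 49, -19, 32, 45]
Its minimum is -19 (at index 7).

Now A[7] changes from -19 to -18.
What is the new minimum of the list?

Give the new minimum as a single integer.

Old min = -19 (at index 7)
Change: A[7] -19 -> -18
Changed element WAS the min. Need to check: is -18 still <= all others?
  Min of remaining elements: -14
  New min = min(-18, -14) = -18

Answer: -18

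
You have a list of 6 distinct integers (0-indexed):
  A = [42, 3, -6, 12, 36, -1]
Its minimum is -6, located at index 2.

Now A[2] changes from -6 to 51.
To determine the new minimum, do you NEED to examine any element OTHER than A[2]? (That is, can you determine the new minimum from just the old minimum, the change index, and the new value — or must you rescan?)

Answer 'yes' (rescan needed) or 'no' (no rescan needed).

Answer: yes

Derivation:
Old min = -6 at index 2
Change at index 2: -6 -> 51
Index 2 WAS the min and new value 51 > old min -6. Must rescan other elements to find the new min.
Needs rescan: yes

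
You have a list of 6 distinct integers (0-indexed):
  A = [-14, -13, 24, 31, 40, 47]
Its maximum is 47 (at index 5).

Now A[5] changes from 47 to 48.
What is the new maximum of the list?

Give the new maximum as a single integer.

Old max = 47 (at index 5)
Change: A[5] 47 -> 48
Changed element WAS the max -> may need rescan.
  Max of remaining elements: 40
  New max = max(48, 40) = 48

Answer: 48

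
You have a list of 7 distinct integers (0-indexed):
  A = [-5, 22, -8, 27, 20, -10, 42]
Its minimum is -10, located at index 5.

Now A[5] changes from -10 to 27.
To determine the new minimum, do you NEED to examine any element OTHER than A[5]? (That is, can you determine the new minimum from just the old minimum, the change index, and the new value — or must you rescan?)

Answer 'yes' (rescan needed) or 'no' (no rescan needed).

Old min = -10 at index 5
Change at index 5: -10 -> 27
Index 5 WAS the min and new value 27 > old min -10. Must rescan other elements to find the new min.
Needs rescan: yes

Answer: yes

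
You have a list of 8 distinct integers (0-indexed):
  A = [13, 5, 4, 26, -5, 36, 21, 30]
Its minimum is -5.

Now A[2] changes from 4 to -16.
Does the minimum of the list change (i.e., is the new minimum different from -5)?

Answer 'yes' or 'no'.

Old min = -5
Change: A[2] 4 -> -16
Changed element was NOT the min; min changes only if -16 < -5.
New min = -16; changed? yes

Answer: yes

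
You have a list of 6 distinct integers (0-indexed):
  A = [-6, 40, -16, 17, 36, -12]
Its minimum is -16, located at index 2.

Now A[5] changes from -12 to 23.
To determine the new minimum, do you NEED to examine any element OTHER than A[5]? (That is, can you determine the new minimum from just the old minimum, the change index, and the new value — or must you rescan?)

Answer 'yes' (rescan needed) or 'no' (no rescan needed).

Old min = -16 at index 2
Change at index 5: -12 -> 23
Index 5 was NOT the min. New min = min(-16, 23). No rescan of other elements needed.
Needs rescan: no

Answer: no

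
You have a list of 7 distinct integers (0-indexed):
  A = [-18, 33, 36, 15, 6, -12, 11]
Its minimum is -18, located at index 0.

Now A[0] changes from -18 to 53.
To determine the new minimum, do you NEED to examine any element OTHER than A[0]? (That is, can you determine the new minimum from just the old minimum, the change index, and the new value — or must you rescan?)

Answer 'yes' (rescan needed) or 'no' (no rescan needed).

Old min = -18 at index 0
Change at index 0: -18 -> 53
Index 0 WAS the min and new value 53 > old min -18. Must rescan other elements to find the new min.
Needs rescan: yes

Answer: yes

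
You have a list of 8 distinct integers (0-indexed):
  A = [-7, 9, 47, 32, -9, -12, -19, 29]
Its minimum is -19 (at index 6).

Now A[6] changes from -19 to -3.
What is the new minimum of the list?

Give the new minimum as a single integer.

Old min = -19 (at index 6)
Change: A[6] -19 -> -3
Changed element WAS the min. Need to check: is -3 still <= all others?
  Min of remaining elements: -12
  New min = min(-3, -12) = -12

Answer: -12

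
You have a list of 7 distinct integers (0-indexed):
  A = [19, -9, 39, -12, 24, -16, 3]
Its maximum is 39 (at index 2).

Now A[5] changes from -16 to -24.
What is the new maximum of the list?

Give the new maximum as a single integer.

Answer: 39

Derivation:
Old max = 39 (at index 2)
Change: A[5] -16 -> -24
Changed element was NOT the old max.
  New max = max(old_max, new_val) = max(39, -24) = 39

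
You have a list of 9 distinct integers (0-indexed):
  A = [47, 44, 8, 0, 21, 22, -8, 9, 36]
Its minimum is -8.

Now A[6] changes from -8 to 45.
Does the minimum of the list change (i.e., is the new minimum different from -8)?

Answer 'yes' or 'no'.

Old min = -8
Change: A[6] -8 -> 45
Changed element was the min; new min must be rechecked.
New min = 0; changed? yes

Answer: yes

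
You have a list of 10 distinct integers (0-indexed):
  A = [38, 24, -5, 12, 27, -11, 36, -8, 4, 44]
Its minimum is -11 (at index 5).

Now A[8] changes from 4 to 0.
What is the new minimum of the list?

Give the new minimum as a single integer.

Old min = -11 (at index 5)
Change: A[8] 4 -> 0
Changed element was NOT the old min.
  New min = min(old_min, new_val) = min(-11, 0) = -11

Answer: -11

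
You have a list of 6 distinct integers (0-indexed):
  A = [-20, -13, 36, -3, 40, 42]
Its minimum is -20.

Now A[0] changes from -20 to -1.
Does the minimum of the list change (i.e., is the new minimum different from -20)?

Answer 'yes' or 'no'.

Old min = -20
Change: A[0] -20 -> -1
Changed element was the min; new min must be rechecked.
New min = -13; changed? yes

Answer: yes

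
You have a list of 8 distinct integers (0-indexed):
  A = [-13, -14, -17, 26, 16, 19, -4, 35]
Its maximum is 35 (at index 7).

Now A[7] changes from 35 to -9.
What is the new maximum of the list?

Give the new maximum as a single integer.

Old max = 35 (at index 7)
Change: A[7] 35 -> -9
Changed element WAS the max -> may need rescan.
  Max of remaining elements: 26
  New max = max(-9, 26) = 26

Answer: 26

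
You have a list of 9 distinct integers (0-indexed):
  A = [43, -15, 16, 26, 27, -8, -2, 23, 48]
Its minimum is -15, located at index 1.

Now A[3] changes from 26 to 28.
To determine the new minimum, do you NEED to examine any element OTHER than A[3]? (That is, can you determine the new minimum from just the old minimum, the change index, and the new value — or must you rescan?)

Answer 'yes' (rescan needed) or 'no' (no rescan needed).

Old min = -15 at index 1
Change at index 3: 26 -> 28
Index 3 was NOT the min. New min = min(-15, 28). No rescan of other elements needed.
Needs rescan: no

Answer: no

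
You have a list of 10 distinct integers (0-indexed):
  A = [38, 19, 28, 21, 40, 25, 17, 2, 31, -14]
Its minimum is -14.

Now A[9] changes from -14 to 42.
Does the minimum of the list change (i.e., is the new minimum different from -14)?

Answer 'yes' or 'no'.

Answer: yes

Derivation:
Old min = -14
Change: A[9] -14 -> 42
Changed element was the min; new min must be rechecked.
New min = 2; changed? yes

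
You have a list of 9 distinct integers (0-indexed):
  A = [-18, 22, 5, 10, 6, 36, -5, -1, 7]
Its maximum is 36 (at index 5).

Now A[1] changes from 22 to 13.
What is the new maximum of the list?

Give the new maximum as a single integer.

Answer: 36

Derivation:
Old max = 36 (at index 5)
Change: A[1] 22 -> 13
Changed element was NOT the old max.
  New max = max(old_max, new_val) = max(36, 13) = 36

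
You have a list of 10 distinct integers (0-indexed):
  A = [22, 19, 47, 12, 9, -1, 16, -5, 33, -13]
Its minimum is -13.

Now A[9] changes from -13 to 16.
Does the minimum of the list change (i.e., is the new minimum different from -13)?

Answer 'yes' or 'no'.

Old min = -13
Change: A[9] -13 -> 16
Changed element was the min; new min must be rechecked.
New min = -5; changed? yes

Answer: yes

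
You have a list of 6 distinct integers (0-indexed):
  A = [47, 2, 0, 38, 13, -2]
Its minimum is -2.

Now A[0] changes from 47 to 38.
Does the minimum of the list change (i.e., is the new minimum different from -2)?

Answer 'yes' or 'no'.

Old min = -2
Change: A[0] 47 -> 38
Changed element was NOT the min; min changes only if 38 < -2.
New min = -2; changed? no

Answer: no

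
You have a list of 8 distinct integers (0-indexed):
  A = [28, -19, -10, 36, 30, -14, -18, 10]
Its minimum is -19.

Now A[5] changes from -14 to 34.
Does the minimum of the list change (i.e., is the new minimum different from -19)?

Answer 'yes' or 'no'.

Answer: no

Derivation:
Old min = -19
Change: A[5] -14 -> 34
Changed element was NOT the min; min changes only if 34 < -19.
New min = -19; changed? no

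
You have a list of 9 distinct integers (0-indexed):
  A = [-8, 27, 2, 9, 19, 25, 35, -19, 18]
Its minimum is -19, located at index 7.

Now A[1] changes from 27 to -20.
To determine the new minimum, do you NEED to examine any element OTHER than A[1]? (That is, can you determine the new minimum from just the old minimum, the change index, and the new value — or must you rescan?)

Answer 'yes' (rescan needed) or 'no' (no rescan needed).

Old min = -19 at index 7
Change at index 1: 27 -> -20
Index 1 was NOT the min. New min = min(-19, -20). No rescan of other elements needed.
Needs rescan: no

Answer: no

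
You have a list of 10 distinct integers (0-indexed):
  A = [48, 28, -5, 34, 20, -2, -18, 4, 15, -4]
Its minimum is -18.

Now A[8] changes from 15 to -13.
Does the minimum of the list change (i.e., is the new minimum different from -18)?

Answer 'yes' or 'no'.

Old min = -18
Change: A[8] 15 -> -13
Changed element was NOT the min; min changes only if -13 < -18.
New min = -18; changed? no

Answer: no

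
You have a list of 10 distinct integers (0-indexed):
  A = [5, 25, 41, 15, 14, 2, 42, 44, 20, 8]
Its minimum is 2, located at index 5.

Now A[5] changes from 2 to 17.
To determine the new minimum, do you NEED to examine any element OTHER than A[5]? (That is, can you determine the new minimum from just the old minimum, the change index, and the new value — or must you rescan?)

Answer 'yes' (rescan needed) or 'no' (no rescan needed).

Old min = 2 at index 5
Change at index 5: 2 -> 17
Index 5 WAS the min and new value 17 > old min 2. Must rescan other elements to find the new min.
Needs rescan: yes

Answer: yes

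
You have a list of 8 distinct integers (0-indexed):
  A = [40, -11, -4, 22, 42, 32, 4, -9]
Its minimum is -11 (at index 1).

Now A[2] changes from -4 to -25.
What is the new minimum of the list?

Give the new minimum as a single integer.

Answer: -25

Derivation:
Old min = -11 (at index 1)
Change: A[2] -4 -> -25
Changed element was NOT the old min.
  New min = min(old_min, new_val) = min(-11, -25) = -25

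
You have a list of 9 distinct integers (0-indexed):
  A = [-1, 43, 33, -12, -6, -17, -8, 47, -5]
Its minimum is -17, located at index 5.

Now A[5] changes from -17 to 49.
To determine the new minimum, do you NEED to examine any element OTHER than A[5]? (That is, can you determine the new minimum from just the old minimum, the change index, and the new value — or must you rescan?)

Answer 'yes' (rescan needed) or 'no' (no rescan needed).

Answer: yes

Derivation:
Old min = -17 at index 5
Change at index 5: -17 -> 49
Index 5 WAS the min and new value 49 > old min -17. Must rescan other elements to find the new min.
Needs rescan: yes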